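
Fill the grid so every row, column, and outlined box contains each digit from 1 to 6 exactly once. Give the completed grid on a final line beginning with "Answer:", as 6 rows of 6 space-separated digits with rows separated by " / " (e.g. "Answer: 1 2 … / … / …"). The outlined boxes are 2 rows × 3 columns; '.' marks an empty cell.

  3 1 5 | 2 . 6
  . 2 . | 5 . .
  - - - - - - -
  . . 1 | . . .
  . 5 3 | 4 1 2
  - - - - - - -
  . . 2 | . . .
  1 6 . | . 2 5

Step 1. [r5c2∈{3,4}] across col 2, 3 lands solely at r5c2, so r5c2=3.
Step 2. [r2c6∈{1,3,4}] 1 has one home in row 2: r2c6 ⇒ r2c6=1.
Step 3. [r3c5∈{3,5,6}] r3c5 is the only open cell in row 3 admitting 5 ⇒ r3c5=5.
Step 4. [r3c4∈{3,6}] in box 4, 6 fits only at r3c4 ⇒ r3c4=6.
Step 5. [r1c5∈{4}] r1c5's peers cover all but 4 ⇒ r1c5=4.
Step 6. [r2c3∈{4,6}] r2c3 is the only open cell in col 3 admitting 6. So r2c3=6.
Step 7. [r2c1∈{4}] r2c1 is down to just 4, so r2c1=4.
Step 8. [r6c3∈{4}] r6c3's peers cover all but 4 ⇒ r6c3=4.
Step 9. [r3c6∈{3}] nothing but 3 survives at r3c6. So r3c6=3.
Step 10. [r2c5∈{3}] r2c5 is down to just 3, so r2c5=3.
Step 11. [r5c1∈{5}] r5c1's peers cover all but 5 ⇒ r5c1=5.
Step 12. [r3c1∈{2}] nothing but 2 survives at r3c1. So r3c1=2.
Step 13. [r5c5∈{6}] r5c5 has the single candidate 6 ⇒ r5c5=6.
Step 14. [r4c1∈{6}] r4c1 is down to just 6 ⇒ r4c1=6.
Step 15. [r6c4∈{3}] only 3 remains possible at r6c4. So r6c4=3.
Step 16. [r3c2∈{4}] r3c2 is down to just 4 ⇒ r3c2=4.
Step 17. [r5c6∈{4}] nothing but 4 survives at r5c6, so r5c6=4.
Step 18. [r5c4∈{1}] r5c4 has the single candidate 1 ⇒ r5c4=1.

Answer: 3 1 5 2 4 6 / 4 2 6 5 3 1 / 2 4 1 6 5 3 / 6 5 3 4 1 2 / 5 3 2 1 6 4 / 1 6 4 3 2 5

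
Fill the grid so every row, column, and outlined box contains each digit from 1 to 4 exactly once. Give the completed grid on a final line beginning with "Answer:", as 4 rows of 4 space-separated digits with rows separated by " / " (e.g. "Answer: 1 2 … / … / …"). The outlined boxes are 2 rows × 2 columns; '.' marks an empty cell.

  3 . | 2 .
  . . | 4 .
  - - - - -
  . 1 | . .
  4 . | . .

Step 1. [r3c1∈{2}] r3c1 has the single candidate 2 ⇒ r3c1=2.
Step 2. [r3c3∈{3}] r3c3 has the single candidate 3, so r3c3=3.
Step 3. [r1c4∈{1}] r1c4 has the single candidate 1 ⇒ r1c4=1.
Step 4. [r2c1∈{1}] r2c1 is down to just 1. So r2c1=1.
Step 5. [r3c4∈{4}] r3c4's peers cover all but 4. So r3c4=4.
Step 6. [r1c2∈{4}] nothing but 4 survives at r1c2 ⇒ r1c2=4.
Step 7. [r4c3∈{1}] r4c3's peers cover all but 1 ⇒ r4c3=1.
Step 8. [r2c4∈{3}] r2c4 has the single candidate 3, so r2c4=3.
Step 9. [r2c2∈{2}] r2c2 has the single candidate 2, so r2c2=2.
Step 10. [r4c2∈{3}] r4c2 has the single candidate 3, so r4c2=3.
Step 11. [r4c4∈{2}] only 2 remains possible at r4c4. So r4c4=2.

Answer: 3 4 2 1 / 1 2 4 3 / 2 1 3 4 / 4 3 1 2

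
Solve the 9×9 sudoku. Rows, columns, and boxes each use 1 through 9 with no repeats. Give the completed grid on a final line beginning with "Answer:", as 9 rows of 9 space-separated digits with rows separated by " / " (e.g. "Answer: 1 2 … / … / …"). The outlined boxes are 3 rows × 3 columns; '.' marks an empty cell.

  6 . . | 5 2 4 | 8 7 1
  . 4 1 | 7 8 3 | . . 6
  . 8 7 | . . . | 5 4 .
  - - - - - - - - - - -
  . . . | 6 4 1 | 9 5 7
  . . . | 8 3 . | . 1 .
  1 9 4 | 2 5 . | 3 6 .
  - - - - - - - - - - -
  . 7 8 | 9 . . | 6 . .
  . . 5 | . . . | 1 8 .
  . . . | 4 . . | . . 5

Step 1. [r3c9∈{2,3,9}] r3c9 is the only open cell in box 3 admitting 3. So r3c9=3.
Step 2. [r3c1∈{2,9}] row 3 places 2 nowhere but r3c1, so r3c1=2.
Step 3. [r1c2∈{3}] r1c2 has the single candidate 3. So r1c2=3.
Step 4. [r4c2∈{2}] r4c2 has the single candidate 2. So r4c2=2.
Step 5. [r9c3∈{2,3,6,9}] r9c3 is the only open cell in col 3 admitting 2 ⇒ r9c3=2.
Step 6. [r8c2∈{6}] r8c2 has the single candidate 6, so r8c2=6.
Step 7. [r8c9∈{2,4,9}] across col 9, 9 lands solely at r8c9. So r8c9=9.
Step 8. [r3c5∈{1,6,9}] across col 5, 9 lands solely at r3c5. So r3c5=9.
Step 9. [r6c6∈{7}] r6c6's peers cover all but 7, so r6c6=7.
Step 10. [r7c9∈{2,4}] in box 9, 4 fits only at r7c9 ⇒ r7c9=4.
Step 11. [r7c1∈{3}] r7c1 is down to just 3 ⇒ r7c1=3.
Step 12. [r9c5∈{1,6,7}] col 5 places 6 nowhere but r9c5 ⇒ r9c5=6.
Step 13. [r2c7∈{2}] nothing but 2 survives at r2c7, so r2c7=2.
Step 14. [r2c1∈{5,9}] r2c1 is the only open cell in row 2 admitting 5 ⇒ r2c1=5.
Step 15. [r7c6∈{2,5}] row 7 places 5 nowhere but r7c6, so r7c6=5.
Step 16. [r5c3∈{6}] r5c3 has the single candidate 6. So r5c3=6.
Step 17. [r4c3∈{3}] r4c3 is down to just 3, so r4c3=3.
Step 18. [r5c1∈{7}] r5c1 is down to just 7, so r5c1=7.
Step 19. [r3c4∈{1}] only 1 remains possible at r3c4. So r3c4=1.
Step 20. [r4c1∈{8}] r4c1 has the single candidate 8. So r4c1=8.
Step 21. [r9c2∈{1}] r9c2 is down to just 1, so r9c2=1.
Step 22. [r5c9∈{2}] r5c9 has the single candidate 2. So r5c9=2.
Step 23. [r8c1∈{4}] r8c1's peers cover all but 4 ⇒ r8c1=4.
Step 24. [r9c1∈{9}] r9c1's peers cover all but 9 ⇒ r9c1=9.
Step 25. [r5c2∈{5}] only 5 remains possible at r5c2 ⇒ r5c2=5.
Step 26. [r2c8∈{9}] r2c8's peers cover all but 9. So r2c8=9.
Step 27. [r8c5∈{7}] r8c5 is down to just 7 ⇒ r8c5=7.
Step 28. [r9c7∈{7}] only 7 remains possible at r9c7. So r9c7=7.
Step 29. [r8c6∈{2}] r8c6's peers cover all but 2, so r8c6=2.
Step 30. [r9c6∈{8}] nothing but 8 survives at r9c6, so r9c6=8.
Step 31. [r3c6∈{6}] r3c6 has the single candidate 6, so r3c6=6.
Step 32. [r9c8∈{3}] r9c8 is down to just 3. So r9c8=3.
Step 33. [r8c4∈{3}] r8c4's peers cover all but 3 ⇒ r8c4=3.
Step 34. [r1c3∈{9}] only 9 remains possible at r1c3, so r1c3=9.
Step 35. [r5c7∈{4}] r5c7 is down to just 4, so r5c7=4.
Step 36. [r7c5∈{1}] nothing but 1 survives at r7c5 ⇒ r7c5=1.
Step 37. [r5c6∈{9}] r5c6 is down to just 9. So r5c6=9.
Step 38. [r7c8∈{2}] r7c8's peers cover all but 2, so r7c8=2.
Step 39. [r6c9∈{8}] r6c9 is down to just 8 ⇒ r6c9=8.

Answer: 6 3 9 5 2 4 8 7 1 / 5 4 1 7 8 3 2 9 6 / 2 8 7 1 9 6 5 4 3 / 8 2 3 6 4 1 9 5 7 / 7 5 6 8 3 9 4 1 2 / 1 9 4 2 5 7 3 6 8 / 3 7 8 9 1 5 6 2 4 / 4 6 5 3 7 2 1 8 9 / 9 1 2 4 6 8 7 3 5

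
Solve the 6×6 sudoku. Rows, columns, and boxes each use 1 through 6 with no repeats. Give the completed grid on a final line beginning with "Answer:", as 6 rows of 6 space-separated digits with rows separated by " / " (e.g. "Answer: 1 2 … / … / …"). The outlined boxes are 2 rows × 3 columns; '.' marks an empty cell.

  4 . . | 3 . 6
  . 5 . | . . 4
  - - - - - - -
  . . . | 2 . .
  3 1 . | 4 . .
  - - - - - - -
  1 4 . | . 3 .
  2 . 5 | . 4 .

Step 1. [r3c2∈{6}] r3c2's peers cover all but 6, so r3c2=6.
Step 2. [r4c6∈{5}] r4c6 is down to just 5, so r4c6=5.
Step 3. [r2c4∈{1}] r2c4 is down to just 1 ⇒ r2c4=1.
Step 4. [r1c2∈{2}] r1c2's peers cover all but 2, so r1c2=2.
Step 5. [r5c3∈{6}] r5c3's peers cover all but 6 ⇒ r5c3=6.
Step 6. [r3c5∈{1}] r3c5's peers cover all but 1 ⇒ r3c5=1.
Step 7. [r2c5∈{2}] r2c5 is down to just 2 ⇒ r2c5=2.
Step 8. [r5c4∈{5}] only 5 remains possible at r5c4, so r5c4=5.
Step 9. [r3c6∈{3}] nothing but 3 survives at r3c6. So r3c6=3.
Step 10. [r1c5∈{5}] nothing but 5 survives at r1c5, so r1c5=5.
Step 11. [r6c4∈{6}] r6c4 is down to just 6, so r6c4=6.
Step 12. [r6c2∈{3}] r6c2 has the single candidate 3. So r6c2=3.
Step 13. [r4c5∈{6}] nothing but 6 survives at r4c5 ⇒ r4c5=6.
Step 14. [r3c1∈{5}] r3c1 has the single candidate 5. So r3c1=5.
Step 15. [r2c1∈{6}] only 6 remains possible at r2c1, so r2c1=6.
Step 16. [r4c3∈{2}] nothing but 2 survives at r4c3, so r4c3=2.
Step 17. [r3c3∈{4}] r3c3 has the single candidate 4, so r3c3=4.
Step 18. [r5c6∈{2}] r5c6 has the single candidate 2, so r5c6=2.
Step 19. [r1c3∈{1}] r1c3's peers cover all but 1. So r1c3=1.
Step 20. [r6c6∈{1}] r6c6 is down to just 1, so r6c6=1.
Step 21. [r2c3∈{3}] nothing but 3 survives at r2c3, so r2c3=3.

Answer: 4 2 1 3 5 6 / 6 5 3 1 2 4 / 5 6 4 2 1 3 / 3 1 2 4 6 5 / 1 4 6 5 3 2 / 2 3 5 6 4 1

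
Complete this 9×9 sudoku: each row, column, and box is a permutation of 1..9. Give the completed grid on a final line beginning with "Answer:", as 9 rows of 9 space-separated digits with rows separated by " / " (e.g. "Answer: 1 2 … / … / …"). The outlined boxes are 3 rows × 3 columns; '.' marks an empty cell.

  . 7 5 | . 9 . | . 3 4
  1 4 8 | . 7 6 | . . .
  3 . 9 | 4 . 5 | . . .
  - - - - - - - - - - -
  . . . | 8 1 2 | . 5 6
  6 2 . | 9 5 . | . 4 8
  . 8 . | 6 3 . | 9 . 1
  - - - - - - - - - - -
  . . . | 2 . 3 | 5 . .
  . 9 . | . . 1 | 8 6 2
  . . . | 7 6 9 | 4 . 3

Step 1. [r9c8∈{1}] r9c8's peers cover all but 1, so r9c8=1.
Step 2. [r6c1∈{4,5,7}] 5 has one home in row 6: r6c1. So r6c1=5.
Step 3. [r3c7∈{1,2,6,7}] 1 has one home in row 3: r3c7, so r3c7=1.
Step 4. [r8c3∈{3,4,7}] 3 has one home in row 8: r8c3, so r8c3=3.
Step 5. [r7c3∈{1,4,6,7}] r7c3 is the only open cell in col 3 admitting 6 ⇒ r7c3=6.
Step 6. [r7c5∈{4,8}] across box 8, 8 lands solely at r7c5, so r7c5=8.
Step 7. [r8c1∈{4,7}] 7 has one home in row 8: r8c1. So r8c1=7.
Step 8. [r6c8∈{2,7}] 2 has one home in row 6: r6c8 ⇒ r6c8=2.
Step 9. [r5c6∈{7}] r5c6 is down to just 7 ⇒ r5c6=7.
Step 10. [r2c8∈{9}] only 9 remains possible at r2c8, so r2c8=9.
Step 11. [r6c3∈{4,7}] in row 6, 7 fits only at r6c3. So r6c3=7.
Step 12. [r1c1∈{2}] r1c1's peers cover all but 2. So r1c1=2.
Step 13. [r3c9∈{7}] r3c9 has the single candidate 7. So r3c9=7.
Step 14. [r4c1∈{4,9}] r4c1 is the only open cell in row 4 admitting 9, so r4c1=9.
Step 15. [r4c7∈{3,7}] r4c7 is the only open cell in row 4 admitting 7. So r4c7=7.
Step 16. [r3c8∈{8}] r3c8's peers cover all but 8, so r3c8=8.
Step 17. [r8c5∈{4}] r8c5 has the single candidate 4. So r8c5=4.
Step 18. [r7c2∈{1}] r7c2 has the single candidate 1, so r7c2=1.
Step 19. [r1c7∈{6}] r1c7 is down to just 6, so r1c7=6.
Step 20. [r2c9∈{5}] r2c9 is down to just 5. So r2c9=5.
Step 21. [r1c4∈{1}] r1c4 has the single candidate 1, so r1c4=1.
Step 22. [r7c1∈{4}] only 4 remains possible at r7c1. So r7c1=4.
Step 23. [r4c2∈{3}] r4c2's peers cover all but 3 ⇒ r4c2=3.
Step 24. [r3c5∈{2}] nothing but 2 survives at r3c5. So r3c5=2.
Step 25. [r4c3∈{4}] r4c3 is down to just 4, so r4c3=4.
Step 26. [r5c7∈{3}] nothing but 3 survives at r5c7, so r5c7=3.
Step 27. [r7c9∈{9}] r7c9 is down to just 9. So r7c9=9.
Step 28. [r2c7∈{2}] r2c7 is down to just 2 ⇒ r2c7=2.
Step 29. [r3c2∈{6}] r3c2's peers cover all but 6, so r3c2=6.
Step 30. [r9c3∈{2}] nothing but 2 survives at r9c3, so r9c3=2.
Step 31. [r6c6∈{4}] r6c6's peers cover all but 4, so r6c6=4.
Step 32. [r7c8∈{7}] r7c8's peers cover all but 7, so r7c8=7.
Step 33. [r2c4∈{3}] r2c4 is down to just 3. So r2c4=3.
Step 34. [r5c3∈{1}] r5c3's peers cover all but 1, so r5c3=1.
Step 35. [r1c6∈{8}] r1c6 is down to just 8. So r1c6=8.
Step 36. [r8c4∈{5}] r8c4 is down to just 5. So r8c4=5.
Step 37. [r9c2∈{5}] r9c2's peers cover all but 5, so r9c2=5.
Step 38. [r9c1∈{8}] r9c1's peers cover all but 8 ⇒ r9c1=8.

Answer: 2 7 5 1 9 8 6 3 4 / 1 4 8 3 7 6 2 9 5 / 3 6 9 4 2 5 1 8 7 / 9 3 4 8 1 2 7 5 6 / 6 2 1 9 5 7 3 4 8 / 5 8 7 6 3 4 9 2 1 / 4 1 6 2 8 3 5 7 9 / 7 9 3 5 4 1 8 6 2 / 8 5 2 7 6 9 4 1 3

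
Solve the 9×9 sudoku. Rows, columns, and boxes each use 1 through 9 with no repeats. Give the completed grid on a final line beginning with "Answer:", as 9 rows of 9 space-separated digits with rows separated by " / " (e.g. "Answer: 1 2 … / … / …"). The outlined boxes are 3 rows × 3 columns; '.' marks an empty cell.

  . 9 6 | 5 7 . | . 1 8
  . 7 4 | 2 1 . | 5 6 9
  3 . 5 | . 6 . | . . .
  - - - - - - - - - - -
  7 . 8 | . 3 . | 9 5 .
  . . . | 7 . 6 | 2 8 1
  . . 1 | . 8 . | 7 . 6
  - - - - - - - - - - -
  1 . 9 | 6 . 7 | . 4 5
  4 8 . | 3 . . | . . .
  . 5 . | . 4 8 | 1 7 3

Step 1. [r8c9∈{2}] r8c9's peers cover all but 2, so r8c9=2.
Step 2. [r9c4∈{9}] r9c4's peers cover all but 9 ⇒ r9c4=9.
Step 3. [r6c4∈{4}] nothing but 4 survives at r6c4 ⇒ r6c4=4.
Step 4. [r3c7∈{4}] r3c7 has the single candidate 4 ⇒ r3c7=4.
Step 5. [r1c1∈{2}] only 2 remains possible at r1c1. So r1c1=2.
Step 6. [r7c2∈{2,3}] r7c2 is the only open cell in row 7 admitting 3, so r7c2=3.
Step 7. [r5c5∈{5,9}] r5c5 is the only open cell in col 5 admitting 9. So r5c5=9.
Step 8. [r6c6∈{2,5}] r6c6 is the only open cell in box 5 admitting 5 ⇒ r6c6=5.
Step 9. [r4c6∈{1,2}] col 6 places 2 nowhere but r4c6, so r4c6=2.
Step 10. [r1c7∈{3}] r1c7 has the single candidate 3 ⇒ r1c7=3.
Step 11. [r4c9∈{4}] r4c9's peers cover all but 4, so r4c9=4.
Step 12. [r6c1∈{9}] only 9 remains possible at r6c1. So r6c1=9.
Step 13. [r8c5∈{5}] r8c5 has the single candidate 5. So r8c5=5.
Step 14. [r8c7∈{6}] nothing but 6 survives at r8c7, so r8c7=6.
Step 15. [r2c6∈{3}] r2c6 is down to just 3. So r2c6=3.
Step 16. [r3c4∈{8}] r3c4 is down to just 8. So r3c4=8.
Step 17. [r1c6∈{4}] r1c6's peers cover all but 4. So r1c6=4.
Step 18. [r5c2∈{4}] r5c2 has the single candidate 4, so r5c2=4.
Step 19. [r8c8∈{9}] r8c8's peers cover all but 9 ⇒ r8c8=9.
Step 20. [r3c2∈{1}] nothing but 1 survives at r3c2, so r3c2=1.
Step 21. [r4c2∈{6}] only 6 remains possible at r4c2. So r4c2=6.
Step 22. [r7c5∈{2}] nothing but 2 survives at r7c5 ⇒ r7c5=2.
Step 23. [r5c1∈{5}] r5c1 has the single candidate 5. So r5c1=5.
Step 24. [r8c6∈{1}] nothing but 1 survives at r8c6 ⇒ r8c6=1.
Step 25. [r3c9∈{7}] nothing but 7 survives at r3c9, so r3c9=7.
Step 26. [r3c8∈{2}] r3c8's peers cover all but 2. So r3c8=2.
Step 27. [r9c3∈{2}] only 2 remains possible at r9c3, so r9c3=2.
Step 28. [r6c8∈{3}] nothing but 3 survives at r6c8. So r6c8=3.
Step 29. [r7c7∈{8}] nothing but 8 survives at r7c7 ⇒ r7c7=8.
Step 30. [r2c1∈{8}] r2c1's peers cover all but 8, so r2c1=8.
Step 31. [r6c2∈{2}] only 2 remains possible at r6c2 ⇒ r6c2=2.
Step 32. [r4c4∈{1}] r4c4's peers cover all but 1. So r4c4=1.
Step 33. [r9c1∈{6}] r9c1's peers cover all but 6 ⇒ r9c1=6.
Step 34. [r5c3∈{3}] only 3 remains possible at r5c3, so r5c3=3.
Step 35. [r8c3∈{7}] only 7 remains possible at r8c3, so r8c3=7.
Step 36. [r3c6∈{9}] r3c6 has the single candidate 9, so r3c6=9.

Answer: 2 9 6 5 7 4 3 1 8 / 8 7 4 2 1 3 5 6 9 / 3 1 5 8 6 9 4 2 7 / 7 6 8 1 3 2 9 5 4 / 5 4 3 7 9 6 2 8 1 / 9 2 1 4 8 5 7 3 6 / 1 3 9 6 2 7 8 4 5 / 4 8 7 3 5 1 6 9 2 / 6 5 2 9 4 8 1 7 3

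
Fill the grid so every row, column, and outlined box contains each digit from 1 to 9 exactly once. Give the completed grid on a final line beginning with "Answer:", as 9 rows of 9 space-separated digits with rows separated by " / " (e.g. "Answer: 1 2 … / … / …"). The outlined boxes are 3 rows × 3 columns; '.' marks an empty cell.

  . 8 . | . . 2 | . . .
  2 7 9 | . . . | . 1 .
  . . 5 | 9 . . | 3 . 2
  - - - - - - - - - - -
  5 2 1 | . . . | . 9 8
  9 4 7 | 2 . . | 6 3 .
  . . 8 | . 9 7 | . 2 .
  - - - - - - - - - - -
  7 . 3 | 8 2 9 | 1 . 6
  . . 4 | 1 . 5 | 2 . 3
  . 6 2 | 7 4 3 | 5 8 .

Step 1. [r1c8∈{4,5,6,7}] r1c8 is the only open cell in col 8 admitting 5, so r1c8=5.
Step 2. [r2c9∈{4}] r2c9 is down to just 4 ⇒ r2c9=4.
Step 3. [r1c1∈{1,3,4,6}] 3 has one home in box 1: r1c1, so r1c1=3.
Step 4. [r1c5∈{1,6,7}] in row 1, 1 fits only at r1c5, so r1c5=1.
Step 5. [r3c8∈{6,7}] r3c8 is the only open cell in col 8 admitting 6. So r3c8=6.
Step 6. [r1c4∈{4,6}] row 1 places 4 nowhere but r1c4. So r1c4=4.
Step 7. [r3c6∈{8}] r3c6 is down to just 8 ⇒ r3c6=8.
Step 8. [r2c6∈{6}] r2c6 has the single candidate 6, so r2c6=6.
Step 9. [r6c9∈{1,5}] r6c9 is the only open cell in row 6 admitting 1 ⇒ r6c9=1.
Step 10. [r6c4∈{3,5,6}] row 6 places 5 nowhere but r6c4. So r6c4=5.
Step 11. [r4c7∈{4,7}] r4c7 is the only open cell in row 4 admitting 7. So r4c7=7.
Step 12. [r2c4∈{3}] only 3 remains possible at r2c4 ⇒ r2c4=3.
Step 13. [r4c5∈{3,6}] r4c5 is the only open cell in row 4 admitting 3, so r4c5=3.
Step 14. [r3c2∈{1}] r3c2's peers cover all but 1 ⇒ r3c2=1.
Step 15. [r1c9∈{7,9}] r1c9 is the only open cell in row 1 admitting 7, so r1c9=7.
Step 16. [r7c2∈{5}] r7c2's peers cover all but 5 ⇒ r7c2=5.
Step 17. [r1c3∈{6}] nothing but 6 survives at r1c3 ⇒ r1c3=6.
Step 18. [r8c8∈{7}] r8c8's peers cover all but 7. So r8c8=7.
Step 19. [r3c1∈{4}] nothing but 4 survives at r3c1 ⇒ r3c1=4.
Step 20. [r5c5∈{8}] only 8 remains possible at r5c5 ⇒ r5c5=8.
Step 21. [r9c9∈{9}] only 9 remains possible at r9c9 ⇒ r9c9=9.
Step 22. [r6c2∈{3}] nothing but 3 survives at r6c2, so r6c2=3.
Step 23. [r3c5∈{7}] r3c5's peers cover all but 7 ⇒ r3c5=7.
Step 24. [r6c1∈{6}] r6c1 has the single candidate 6 ⇒ r6c1=6.
Step 25. [r1c7∈{9}] nothing but 9 survives at r1c7, so r1c7=9.
Step 26. [r2c7∈{8}] nothing but 8 survives at r2c7 ⇒ r2c7=8.
Step 27. [r8c1∈{8}] nothing but 8 survives at r8c1 ⇒ r8c1=8.
Step 28. [r5c6∈{1}] r5c6's peers cover all but 1. So r5c6=1.
Step 29. [r4c6∈{4}] r4c6 is down to just 4. So r4c6=4.
Step 30. [r2c5∈{5}] r2c5 is down to just 5 ⇒ r2c5=5.
Step 31. [r6c7∈{4}] r6c7's peers cover all but 4, so r6c7=4.
Step 32. [r8c2∈{9}] only 9 remains possible at r8c2, so r8c2=9.
Step 33. [r4c4∈{6}] r4c4 has the single candidate 6, so r4c4=6.
Step 34. [r5c9∈{5}] only 5 remains possible at r5c9. So r5c9=5.
Step 35. [r9c1∈{1}] nothing but 1 survives at r9c1, so r9c1=1.
Step 36. [r7c8∈{4}] r7c8's peers cover all but 4, so r7c8=4.
Step 37. [r8c5∈{6}] r8c5 is down to just 6 ⇒ r8c5=6.

Answer: 3 8 6 4 1 2 9 5 7 / 2 7 9 3 5 6 8 1 4 / 4 1 5 9 7 8 3 6 2 / 5 2 1 6 3 4 7 9 8 / 9 4 7 2 8 1 6 3 5 / 6 3 8 5 9 7 4 2 1 / 7 5 3 8 2 9 1 4 6 / 8 9 4 1 6 5 2 7 3 / 1 6 2 7 4 3 5 8 9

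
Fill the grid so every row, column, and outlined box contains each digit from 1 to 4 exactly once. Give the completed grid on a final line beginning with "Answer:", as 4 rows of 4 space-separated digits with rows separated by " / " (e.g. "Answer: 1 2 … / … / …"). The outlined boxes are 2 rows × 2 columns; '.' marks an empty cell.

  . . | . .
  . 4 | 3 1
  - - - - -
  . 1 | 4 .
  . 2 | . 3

Step 1. [r1c1∈{1,2,3}] across row 1, 1 lands solely at r1c1 ⇒ r1c1=1.
Step 2. [r1c3∈{2}] r1c3 has the single candidate 2 ⇒ r1c3=2.
Step 3. [r4c1∈{4}] only 4 remains possible at r4c1. So r4c1=4.
Step 4. [r4c3∈{1}] r4c3's peers cover all but 1. So r4c3=1.
Step 5. [r1c2∈{3}] r1c2 is down to just 3 ⇒ r1c2=3.
Step 6. [r3c4∈{2}] r3c4 has the single candidate 2. So r3c4=2.
Step 7. [r2c1∈{2}] nothing but 2 survives at r2c1. So r2c1=2.
Step 8. [r1c4∈{4}] r1c4's peers cover all but 4. So r1c4=4.
Step 9. [r3c1∈{3}] only 3 remains possible at r3c1, so r3c1=3.

Answer: 1 3 2 4 / 2 4 3 1 / 3 1 4 2 / 4 2 1 3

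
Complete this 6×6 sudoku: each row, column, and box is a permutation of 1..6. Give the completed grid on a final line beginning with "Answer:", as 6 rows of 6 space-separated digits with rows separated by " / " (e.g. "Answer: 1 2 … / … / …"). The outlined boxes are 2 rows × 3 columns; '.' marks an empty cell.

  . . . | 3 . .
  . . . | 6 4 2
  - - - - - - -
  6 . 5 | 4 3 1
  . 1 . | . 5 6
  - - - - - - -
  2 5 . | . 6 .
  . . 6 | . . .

Step 1. [r6c4∈{1,2,5}] col 4 places 5 nowhere but r6c4 ⇒ r6c4=5.
Step 2. [r1c5∈{1}] nothing but 1 survives at r1c5 ⇒ r1c5=1.
Step 3. [r6c1∈{1,3,4}] across row 6, 1 lands solely at r6c1, so r6c1=1.
Step 4. [r2c2∈{3}] r2c2 is down to just 3. So r2c2=3.
Step 5. [r6c2∈{4}] nothing but 4 survives at r6c2 ⇒ r6c2=4.
Step 6. [r4c1∈{3,4}] across col 1, 3 lands solely at r4c1, so r4c1=3.
Step 7. [r4c3∈{2,4}] in row 4, 4 fits only at r4c3 ⇒ r4c3=4.
Step 8. [r1c6∈{5}] r1c6 is down to just 5 ⇒ r1c6=5.
Step 9. [r3c2∈{2}] r3c2's peers cover all but 2. So r3c2=2.
Step 10. [r5c3∈{3}] r5c3 is down to just 3. So r5c3=3.
Step 11. [r6c5∈{2}] r6c5 is down to just 2, so r6c5=2.
Step 12. [r1c2∈{6}] nothing but 6 survives at r1c2 ⇒ r1c2=6.
Step 13. [r1c3∈{2}] r1c3 has the single candidate 2 ⇒ r1c3=2.
Step 14. [r1c1∈{4}] nothing but 4 survives at r1c1, so r1c1=4.
Step 15. [r5c6∈{4}] nothing but 4 survives at r5c6 ⇒ r5c6=4.
Step 16. [r5c4∈{1}] r5c4 has the single candidate 1. So r5c4=1.
Step 17. [r2c1∈{5}] nothing but 5 survives at r2c1, so r2c1=5.
Step 18. [r4c4∈{2}] r4c4 has the single candidate 2, so r4c4=2.
Step 19. [r6c6∈{3}] only 3 remains possible at r6c6, so r6c6=3.
Step 20. [r2c3∈{1}] r2c3's peers cover all but 1, so r2c3=1.

Answer: 4 6 2 3 1 5 / 5 3 1 6 4 2 / 6 2 5 4 3 1 / 3 1 4 2 5 6 / 2 5 3 1 6 4 / 1 4 6 5 2 3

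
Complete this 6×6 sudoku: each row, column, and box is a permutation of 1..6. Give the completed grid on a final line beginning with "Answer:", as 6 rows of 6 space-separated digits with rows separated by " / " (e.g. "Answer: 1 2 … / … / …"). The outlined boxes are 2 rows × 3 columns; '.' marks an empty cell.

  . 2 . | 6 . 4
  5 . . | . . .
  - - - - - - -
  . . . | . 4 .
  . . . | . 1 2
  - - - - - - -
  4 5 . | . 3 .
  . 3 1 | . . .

Step 1. [r3c6∈{3,5,6}] box 4 places 6 nowhere but r3c6. So r3c6=6.
Step 2. [r1c3∈{3}] r1c3 has the single candidate 3, so r1c3=3.
Step 3. [r5c3∈{2,6}] r5c3 is the only open cell in row 5 admitting 6, so r5c3=6.
Step 4. [r5c4∈{1,2}] row 5 places 2 nowhere but r5c4 ⇒ r5c4=2.
Step 5. [r2c4∈{1,3}] r2c4 is the only open cell in col 4 admitting 1. So r2c4=1.
Step 6. [r2c3∈{4}] only 4 remains possible at r2c3 ⇒ r2c3=4.
Step 7. [r6c6∈{5}] only 5 remains possible at r6c6. So r6c6=5.
Step 8. [r3c3∈{2,5}] col 3 places 2 nowhere but r3c3, so r3c3=2.
Step 9. [r4c1∈{3,6}] r4c1 is the only open cell in col 1 admitting 6, so r4c1=6.
Step 10. [r3c4∈{3,5}] row 3 places 5 nowhere but r3c4 ⇒ r3c4=5.
Step 11. [r3c2∈{1}] nothing but 1 survives at r3c2. So r3c2=1.
Step 12. [r3c1∈{3}] nothing but 3 survives at r3c1, so r3c1=3.
Step 13. [r2c5∈{2}] r2c5 has the single candidate 2, so r2c5=2.
Step 14. [r6c5∈{6}] only 6 remains possible at r6c5 ⇒ r6c5=6.
Step 15. [r5c6∈{1}] r5c6 is down to just 1, so r5c6=1.
Step 16. [r6c1∈{2}] r6c1's peers cover all but 2, so r6c1=2.
Step 17. [r4c3∈{5}] nothing but 5 survives at r4c3. So r4c3=5.
Step 18. [r2c6∈{3}] r2c6 is down to just 3, so r2c6=3.
Step 19. [r1c5∈{5}] r1c5 has the single candidate 5 ⇒ r1c5=5.
Step 20. [r6c4∈{4}] nothing but 4 survives at r6c4, so r6c4=4.
Step 21. [r4c2∈{4}] nothing but 4 survives at r4c2 ⇒ r4c2=4.
Step 22. [r4c4∈{3}] r4c4's peers cover all but 3, so r4c4=3.
Step 23. [r1c1∈{1}] nothing but 1 survives at r1c1 ⇒ r1c1=1.
Step 24. [r2c2∈{6}] only 6 remains possible at r2c2, so r2c2=6.

Answer: 1 2 3 6 5 4 / 5 6 4 1 2 3 / 3 1 2 5 4 6 / 6 4 5 3 1 2 / 4 5 6 2 3 1 / 2 3 1 4 6 5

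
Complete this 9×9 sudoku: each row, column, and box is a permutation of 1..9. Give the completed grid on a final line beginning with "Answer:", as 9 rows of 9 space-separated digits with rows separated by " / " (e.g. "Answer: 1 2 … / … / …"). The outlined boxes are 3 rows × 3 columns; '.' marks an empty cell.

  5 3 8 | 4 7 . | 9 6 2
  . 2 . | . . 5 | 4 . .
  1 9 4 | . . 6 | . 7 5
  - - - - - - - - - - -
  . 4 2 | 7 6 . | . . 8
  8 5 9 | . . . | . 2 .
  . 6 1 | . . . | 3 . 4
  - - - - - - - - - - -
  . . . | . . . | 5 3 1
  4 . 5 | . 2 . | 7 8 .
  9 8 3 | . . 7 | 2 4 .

Step 1. [r1c6∈{1}] nothing but 1 survives at r1c6 ⇒ r1c6=1.
Step 2. [r6c6∈{2,8,9}] 2 has one home in col 6: r6c6, so r6c6=2.
Step 3. [r7c6∈{4,8,9}] in col 6, 8 fits only at r7c6, so r7c6=8.
Step 4. [r4c8∈{1,5,9}] 5 has one home in row 4: r4c8. So r4c8=5.
Step 5. [r4c6∈{3,9}] r4c6 is the only open cell in row 4 admitting 9. So r4c6=9.
Step 6. [r9c9∈{6}] r9c9 has the single candidate 6, so r9c9=6.
Step 7. [r8c4∈{1,3,6,9}] r8c4 is the only open cell in row 8 admitting 6 ⇒ r8c4=6.
Step 8. [r3c4∈{2,3,8}] 2 has one home in row 3: r3c4, so r3c4=2.
Step 9. [r3c5∈{3,8}] across row 3, 3 lands solely at r3c5 ⇒ r3c5=3.
Step 10. [r7c5∈{4,9}] 4 has one home in row 7: r7c5. So r7c5=4.
Step 11. [r5c5∈{1}] r5c5's peers cover all but 1, so r5c5=1.
Step 12. [r7c2∈{7}] nothing but 7 survives at r7c2 ⇒ r7c2=7.
Step 13. [r2c3∈{6,7}] col 3 places 7 nowhere but r2c3. So r2c3=7.
Step 14. [r2c5∈{8,9}] in col 5, 9 fits only at r2c5, so r2c5=9.
Step 15. [r6c5∈{5,8}] r6c5 is the only open cell in col 5 admitting 8, so r6c5=8.
Step 16. [r5c4∈{3}] nothing but 3 survives at r5c4 ⇒ r5c4=3.
Step 17. [r9c5∈{5}] nothing but 5 survives at r9c5. So r9c5=5.
Step 18. [r2c1∈{6}] r2c1 is down to just 6, so r2c1=6.
Step 19. [r2c9∈{3}] nothing but 3 survives at r2c9 ⇒ r2c9=3.
Step 20. [r7c4∈{9}] only 9 remains possible at r7c4. So r7c4=9.
Step 21. [r8c2∈{1}] only 1 remains possible at r8c2, so r8c2=1.
Step 22. [r3c7∈{8}] r3c7's peers cover all but 8, so r3c7=8.
Step 23. [r2c4∈{8}] only 8 remains possible at r2c4. So r2c4=8.
Step 24. [r8c6∈{3}] r8c6 has the single candidate 3. So r8c6=3.
Step 25. [r5c9∈{7}] r5c9 has the single candidate 7, so r5c9=7.
Step 26. [r4c1∈{3}] r4c1 is down to just 3. So r4c1=3.
Step 27. [r5c7∈{6}] nothing but 6 survives at r5c7, so r5c7=6.
Step 28. [r7c1∈{2}] only 2 remains possible at r7c1, so r7c1=2.
Step 29. [r7c3∈{6}] nothing but 6 survives at r7c3. So r7c3=6.
Step 30. [r8c9∈{9}] nothing but 9 survives at r8c9, so r8c9=9.
Step 31. [r5c6∈{4}] nothing but 4 survives at r5c6. So r5c6=4.
Step 32. [r6c1∈{7}] only 7 remains possible at r6c1. So r6c1=7.
Step 33. [r9c4∈{1}] only 1 remains possible at r9c4 ⇒ r9c4=1.
Step 34. [r2c8∈{1}] r2c8's peers cover all but 1 ⇒ r2c8=1.
Step 35. [r4c7∈{1}] r4c7 is down to just 1. So r4c7=1.
Step 36. [r6c4∈{5}] r6c4 is down to just 5. So r6c4=5.
Step 37. [r6c8∈{9}] r6c8 has the single candidate 9 ⇒ r6c8=9.

Answer: 5 3 8 4 7 1 9 6 2 / 6 2 7 8 9 5 4 1 3 / 1 9 4 2 3 6 8 7 5 / 3 4 2 7 6 9 1 5 8 / 8 5 9 3 1 4 6 2 7 / 7 6 1 5 8 2 3 9 4 / 2 7 6 9 4 8 5 3 1 / 4 1 5 6 2 3 7 8 9 / 9 8 3 1 5 7 2 4 6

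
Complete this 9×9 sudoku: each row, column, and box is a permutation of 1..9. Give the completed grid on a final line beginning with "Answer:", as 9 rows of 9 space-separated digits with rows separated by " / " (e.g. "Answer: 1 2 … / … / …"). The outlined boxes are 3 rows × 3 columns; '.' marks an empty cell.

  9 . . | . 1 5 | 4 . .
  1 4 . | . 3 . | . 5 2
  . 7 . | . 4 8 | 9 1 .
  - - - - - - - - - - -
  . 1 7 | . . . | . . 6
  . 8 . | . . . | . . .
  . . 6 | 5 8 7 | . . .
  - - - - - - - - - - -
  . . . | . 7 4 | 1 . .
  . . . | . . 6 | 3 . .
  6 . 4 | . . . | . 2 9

Step 1. [r3c9∈{3}] r3c9's peers cover all but 3. So r3c9=3.
Step 2. [r9c7∈{5,7,8}] in row 9, 7 fits only at r9c7, so r9c7=7.
Step 3. [r8c3∈{1,2,5,8,9}] across col 3, 1 lands solely at r8c3, so r8c3=1.
Step 4. [r1c2∈{2,3,6}] r1c2 is the only open cell in col 2 admitting 6 ⇒ r1c2=6.
Step 5. [r6c7∈{2}] r6c7 is down to just 2. So r6c7=2.
Step 6. [r5c7∈{5}] r5c7 is down to just 5. So r5c7=5.
Step 7. [r4c1∈{2,3,4,5}] row 4 places 5 nowhere but r4c1. So r4c1=5.
Step 8. [r3c1∈{2}] r3c1's peers cover all but 2 ⇒ r3c1=2.
Step 9. [r5c3∈{2,3,9}] in box 4, 2 fits only at r5c3, so r5c3=2.
Step 10. [r7c3∈{3,5,8,9}] 9 has one home in col 3: r7c3, so r7c3=9.
Step 11. [r4c6∈{2,3,9}] col 6 places 2 nowhere but r4c6 ⇒ r4c6=2.
Step 12. [r4c5∈{9}] only 9 remains possible at r4c5 ⇒ r4c5=9.
Step 13. [r5c8∈{3,4,7,9}] row 5 places 9 nowhere but r5c8 ⇒ r5c8=9.
Step 14. [r8c5∈{2,5}] across col 5, 2 lands solely at r8c5, so r8c5=2.
Step 15. [r9c4∈{1,3,8}] in row 9, 8 fits only at r9c4. So r9c4=8.
Step 16. [r5c4∈{1,3,4,6}] 1 has one home in col 4: r5c4, so r5c4=1.
Step 17. [r7c4∈{3}] r7c4 is down to just 3. So r7c4=3.
Step 18. [r1c8∈{7,8}] across col 8, 7 lands solely at r1c8. So r1c8=7.
Step 19. [r1c9∈{8}] r1c9 has the single candidate 8 ⇒ r1c9=8.
Step 20. [r8c2∈{5}] r8c2 has the single candidate 5. So r8c2=5.
Step 21. [r8c9∈{4}] r8c9 has the single candidate 4 ⇒ r8c9=4.
Step 22. [r8c8∈{8}] only 8 remains possible at r8c8. So r8c8=8.
Step 23. [r2c4∈{6,7,9}] row 2 places 7 nowhere but r2c4. So r2c4=7.
Step 24. [r4c8∈{3,4}] in row 4, 3 fits only at r4c8, so r4c8=3.
Step 25. [r5c1∈{3,4}] r5c1 is the only open cell in row 5 admitting 4. So r5c1=4.
Step 26. [r6c1∈{3}] r6c1 is down to just 3, so r6c1=3.
Step 27. [r3c3∈{5}] nothing but 5 survives at r3c3, so r3c3=5.
Step 28. [r7c1∈{8}] r7c1 is down to just 8. So r7c1=8.
Step 29. [r1c3∈{3}] r1c3 has the single candidate 3, so r1c3=3.
Step 30. [r4c7∈{8}] nothing but 8 survives at r4c7, so r4c7=8.
Step 31. [r6c2∈{9}] r6c2's peers cover all but 9. So r6c2=9.
Step 32. [r5c9∈{7}] only 7 remains possible at r5c9 ⇒ r5c9=7.
Step 33. [r5c6∈{3}] r5c6's peers cover all but 3 ⇒ r5c6=3.
Step 34. [r7c9∈{5}] nothing but 5 survives at r7c9, so r7c9=5.
Step 35. [r6c8∈{4}] r6c8 is down to just 4. So r6c8=4.
Step 36. [r8c1∈{7}] nothing but 7 survives at r8c1, so r8c1=7.
Step 37. [r9c2∈{3}] only 3 remains possible at r9c2 ⇒ r9c2=3.
Step 38. [r3c4∈{6}] r3c4 has the single candidate 6, so r3c4=6.
Step 39. [r9c5∈{5}] only 5 remains possible at r9c5 ⇒ r9c5=5.
Step 40. [r7c2∈{2}] r7c2 is down to just 2, so r7c2=2.
Step 41. [r6c9∈{1}] r6c9's peers cover all but 1 ⇒ r6c9=1.
Step 42. [r1c4∈{2}] r1c4 is down to just 2, so r1c4=2.
Step 43. [r2c6∈{9}] only 9 remains possible at r2c6 ⇒ r2c6=9.
Step 44. [r2c3∈{8}] r2c3's peers cover all but 8. So r2c3=8.
Step 45. [r4c4∈{4}] r4c4's peers cover all but 4 ⇒ r4c4=4.
Step 46. [r7c8∈{6}] only 6 remains possible at r7c8. So r7c8=6.
Step 47. [r9c6∈{1}] r9c6's peers cover all but 1. So r9c6=1.
Step 48. [r5c5∈{6}] r5c5 is down to just 6 ⇒ r5c5=6.
Step 49. [r8c4∈{9}] r8c4's peers cover all but 9, so r8c4=9.
Step 50. [r2c7∈{6}] nothing but 6 survives at r2c7, so r2c7=6.

Answer: 9 6 3 2 1 5 4 7 8 / 1 4 8 7 3 9 6 5 2 / 2 7 5 6 4 8 9 1 3 / 5 1 7 4 9 2 8 3 6 / 4 8 2 1 6 3 5 9 7 / 3 9 6 5 8 7 2 4 1 / 8 2 9 3 7 4 1 6 5 / 7 5 1 9 2 6 3 8 4 / 6 3 4 8 5 1 7 2 9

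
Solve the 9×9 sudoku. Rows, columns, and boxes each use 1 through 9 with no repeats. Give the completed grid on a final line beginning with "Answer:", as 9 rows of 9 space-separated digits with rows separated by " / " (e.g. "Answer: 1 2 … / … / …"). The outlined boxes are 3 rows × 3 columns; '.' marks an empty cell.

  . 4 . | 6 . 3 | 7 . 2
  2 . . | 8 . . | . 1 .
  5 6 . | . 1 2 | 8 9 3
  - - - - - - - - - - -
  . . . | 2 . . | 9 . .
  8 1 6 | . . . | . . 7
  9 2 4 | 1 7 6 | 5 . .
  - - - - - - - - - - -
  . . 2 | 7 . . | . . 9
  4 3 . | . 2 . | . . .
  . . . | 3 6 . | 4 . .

Step 1. [r2c9∈{4,5,6}] across box 3, 4 lands solely at r2c9, so r2c9=4.
Step 2. [r6c8∈{3,8}] r6c8 is the only open cell in row 6 admitting 3 ⇒ r6c8=3.
Step 3. [r3c3∈{7}] only 7 remains possible at r3c3 ⇒ r3c3=7.
Step 4. [r2c2∈{9}] r2c2 is down to just 9. So r2c2=9.
Step 5. [r2c5∈{5}] r2c5 is down to just 5, so r2c5=5.
Step 6. [r6c9∈{8}] r6c9 is down to just 8 ⇒ r6c9=8.
Step 7. [r9c8∈{2,5,7,8}] in row 9, 2 fits only at r9c8. So r9c8=2.
Step 8. [r5c8∈{4}] r5c8 has the single candidate 4. So r5c8=4.
Step 9. [r4c9∈{1,6}] r4c9 is the only open cell in row 4 admitting 1, so r4c9=1.
Step 10. [r9c9∈{5}] r9c9 is down to just 5 ⇒ r9c9=5.
Step 11. [r8c9∈{6}] nothing but 6 survives at r8c9, so r8c9=6.
Step 12. [r7c8∈{8}] r7c8's peers cover all but 8, so r7c8=8.
Step 13. [r9c2∈{7,8}] 8 has one home in col 2: r9c2 ⇒ r9c2=8.
Step 14. [r8c6∈{1,5,8,9}] in row 8, 8 fits only at r8c6. So r8c6=8.
Step 15. [r1c1∈{1}] only 1 remains possible at r1c1. So r1c1=1.
Step 16. [r4c1∈{3,7}] across col 1, 3 lands solely at r4c1, so r4c1=3.
Step 17. [r7c2∈{5}] nothing but 5 survives at r7c2 ⇒ r7c2=5.
Step 18. [r8c7∈{1}] r8c7 is down to just 1, so r8c7=1.
Step 19. [r7c6∈{1,4}] across row 7, 1 lands solely at r7c6 ⇒ r7c6=1.
Step 20. [r9c6∈{9}] only 9 remains possible at r9c6 ⇒ r9c6=9.
Step 21. [r5c6∈{5}] r5c6 has the single candidate 5, so r5c6=5.
Step 22. [r4c5∈{4,8}] r4c5 is the only open cell in row 4 admitting 8 ⇒ r4c5=8.
Step 23. [r5c5∈{3,9}] 3 has one home in row 5: r5c5. So r5c5=3.
Step 24. [r4c6∈{4}] r4c6 is down to just 4. So r4c6=4.
Step 25. [r4c8∈{6}] nothing but 6 survives at r4c8. So r4c8=6.
Step 26. [r9c3∈{1}] r9c3 is down to just 1. So r9c3=1.
Step 27. [r2c3∈{3}] r2c3 is down to just 3 ⇒ r2c3=3.
Step 28. [r2c7∈{6}] r2c7's peers cover all but 6 ⇒ r2c7=6.
Step 29. [r8c8∈{7}] r8c8 is down to just 7 ⇒ r8c8=7.
Step 30. [r2c6∈{7}] nothing but 7 survives at r2c6 ⇒ r2c6=7.
Step 31. [r8c4∈{5}] r8c4's peers cover all but 5 ⇒ r8c4=5.
Step 32. [r1c5∈{9}] r1c5 is down to just 9, so r1c5=9.
Step 33. [r3c4∈{4}] r3c4 has the single candidate 4, so r3c4=4.
Step 34. [r1c3∈{8}] r1c3 has the single candidate 8 ⇒ r1c3=8.
Step 35. [r8c3∈{9}] r8c3's peers cover all but 9, so r8c3=9.
Step 36. [r7c1∈{6}] r7c1 has the single candidate 6. So r7c1=6.
Step 37. [r5c4∈{9}] r5c4 is down to just 9, so r5c4=9.
Step 38. [r5c7∈{2}] r5c7's peers cover all but 2 ⇒ r5c7=2.
Step 39. [r7c7∈{3}] only 3 remains possible at r7c7. So r7c7=3.
Step 40. [r9c1∈{7}] r9c1's peers cover all but 7. So r9c1=7.
Step 41. [r7c5∈{4}] r7c5 has the single candidate 4. So r7c5=4.
Step 42. [r4c2∈{7}] r4c2 has the single candidate 7 ⇒ r4c2=7.
Step 43. [r1c8∈{5}] only 5 remains possible at r1c8, so r1c8=5.
Step 44. [r4c3∈{5}] nothing but 5 survives at r4c3. So r4c3=5.

Answer: 1 4 8 6 9 3 7 5 2 / 2 9 3 8 5 7 6 1 4 / 5 6 7 4 1 2 8 9 3 / 3 7 5 2 8 4 9 6 1 / 8 1 6 9 3 5 2 4 7 / 9 2 4 1 7 6 5 3 8 / 6 5 2 7 4 1 3 8 9 / 4 3 9 5 2 8 1 7 6 / 7 8 1 3 6 9 4 2 5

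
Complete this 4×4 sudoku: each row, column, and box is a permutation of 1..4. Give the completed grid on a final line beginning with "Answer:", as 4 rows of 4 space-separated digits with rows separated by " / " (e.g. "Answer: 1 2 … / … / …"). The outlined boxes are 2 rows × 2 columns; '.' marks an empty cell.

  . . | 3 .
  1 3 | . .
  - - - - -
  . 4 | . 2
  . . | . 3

Step 1. [r4c3∈{1,4}] r4c3 is the only open cell in row 4 admitting 4. So r4c3=4.
Step 2. [r1c2∈{2}] r1c2 has the single candidate 2, so r1c2=2.
Step 3. [r1c1∈{4}] r1c1's peers cover all but 4 ⇒ r1c1=4.
Step 4. [r1c4∈{1}] r1c4 is down to just 1, so r1c4=1.
Step 5. [r3c3∈{1}] nothing but 1 survives at r3c3. So r3c3=1.
Step 6. [r4c1∈{2}] r4c1's peers cover all but 2. So r4c1=2.
Step 7. [r3c1∈{3}] r3c1's peers cover all but 3 ⇒ r3c1=3.
Step 8. [r2c4∈{4}] r2c4 has the single candidate 4. So r2c4=4.
Step 9. [r2c3∈{2}] r2c3's peers cover all but 2 ⇒ r2c3=2.
Step 10. [r4c2∈{1}] r4c2 is down to just 1, so r4c2=1.

Answer: 4 2 3 1 / 1 3 2 4 / 3 4 1 2 / 2 1 4 3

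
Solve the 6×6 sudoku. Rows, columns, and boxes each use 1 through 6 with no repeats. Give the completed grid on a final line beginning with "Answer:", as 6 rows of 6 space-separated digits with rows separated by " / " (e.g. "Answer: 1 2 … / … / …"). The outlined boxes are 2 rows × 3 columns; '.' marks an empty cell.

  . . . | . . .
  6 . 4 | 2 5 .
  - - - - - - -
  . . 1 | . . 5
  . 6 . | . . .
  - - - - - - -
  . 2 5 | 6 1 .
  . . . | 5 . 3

Step 1. [r4c6∈{1,2,4}] r4c6 is the only open cell in col 6 admitting 2 ⇒ r4c6=2.
Step 2. [r4c3∈{3}] nothing but 3 survives at r4c3. So r4c3=3.
Step 3. [r4c5∈{4}] nothing but 4 survives at r4c5 ⇒ r4c5=4.
Step 4. [r2c6∈{1}] r2c6's peers cover all but 1 ⇒ r2c6=1.
Step 5. [r1c2∈{1,3,5}] in col 2, 5 fits only at r1c2 ⇒ r1c2=5.
Step 6. [r1c1∈{1,2,3}] 1 has one home in row 1: r1c1, so r1c1=1.
Step 7. [r6c1∈{4}] nothing but 4 survives at r6c1, so r6c1=4.
Step 8. [r3c4∈{3}] r3c4's peers cover all but 3. So r3c4=3.
Step 9. [r1c6∈{4,6}] col 6 places 6 nowhere but r1c6, so r1c6=6.
Step 10. [r1c4∈{4}] r1c4 has the single candidate 4 ⇒ r1c4=4.
Step 11. [r6c2∈{1}] r6c2's peers cover all but 1, so r6c2=1.
Step 12. [r1c5∈{3}] nothing but 3 survives at r1c5, so r1c5=3.
Step 13. [r2c2∈{3}] r2c2 is down to just 3, so r2c2=3.
Step 14. [r4c4∈{1}] only 1 remains possible at r4c4, so r4c4=1.
Step 15. [r1c3∈{2}] r1c3's peers cover all but 2 ⇒ r1c3=2.
Step 16. [r6c3∈{6}] nothing but 6 survives at r6c3 ⇒ r6c3=6.
Step 17. [r3c5∈{6}] r3c5's peers cover all but 6. So r3c5=6.
Step 18. [r4c1∈{5}] r4c1's peers cover all but 5, so r4c1=5.
Step 19. [r3c1∈{2}] r3c1's peers cover all but 2. So r3c1=2.
Step 20. [r3c2∈{4}] only 4 remains possible at r3c2, so r3c2=4.
Step 21. [r5c1∈{3}] nothing but 3 survives at r5c1 ⇒ r5c1=3.
Step 22. [r6c5∈{2}] r6c5's peers cover all but 2, so r6c5=2.
Step 23. [r5c6∈{4}] r5c6 has the single candidate 4 ⇒ r5c6=4.

Answer: 1 5 2 4 3 6 / 6 3 4 2 5 1 / 2 4 1 3 6 5 / 5 6 3 1 4 2 / 3 2 5 6 1 4 / 4 1 6 5 2 3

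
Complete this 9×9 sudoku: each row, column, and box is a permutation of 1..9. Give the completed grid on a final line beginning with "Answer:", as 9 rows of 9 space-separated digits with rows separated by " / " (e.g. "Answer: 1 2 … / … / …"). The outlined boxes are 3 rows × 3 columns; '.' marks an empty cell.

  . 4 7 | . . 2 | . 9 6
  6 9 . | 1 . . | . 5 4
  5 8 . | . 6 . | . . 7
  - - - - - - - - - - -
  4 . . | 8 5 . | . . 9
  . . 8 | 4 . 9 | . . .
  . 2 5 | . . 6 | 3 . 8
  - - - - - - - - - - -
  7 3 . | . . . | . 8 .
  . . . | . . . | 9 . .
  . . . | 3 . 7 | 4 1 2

Step 1. [r5c5∈{1,2,3,7}] box 5 places 2 nowhere but r5c5. So r5c5=2.
Step 2. [r7c9∈{5}] r7c9's peers cover all but 5, so r7c9=5.
Step 3. [r8c6∈{1,4,5,8}] r8c6 is the only open cell in col 6 admitting 5, so r8c6=5.
Step 4. [r8c8∈{3,6,7}] row 8 places 7 nowhere but r8c8, so r8c8=7.
Step 5. [r8c1∈{1,2,8}] in col 1, 2 fits only at r8c1. So r8c1=2.
Step 6. [r8c5∈{1,4,8}] across row 8, 8 lands solely at r8c5 ⇒ r8c5=8.
Step 7. [r5c8∈{6}] r5c8's peers cover all but 6, so r5c8=6.
Step 8. [r1c5∈{3}] nothing but 3 survives at r1c5. So r1c5=3.
Step 9. [r5c9∈{1}] r5c9 is down to just 1. So r5c9=1.
Step 10. [r9c5∈{9}] r9c5 is down to just 9, so r9c5=9.
Step 11. [r9c3∈{6}] nothing but 6 survives at r9c3, so r9c3=6.
Step 12. [r8c2∈{1}] only 1 remains possible at r8c2. So r8c2=1.
Step 13. [r2c3∈{2,3}] row 2 places 3 nowhere but r2c3. So r2c3=3.
Step 14. [r2c7∈{2,8}] across row 2, 2 lands solely at r2c7 ⇒ r2c7=2.
Step 15. [r1c1∈{1}] r1c1's peers cover all but 1. So r1c1=1.
Step 16. [r7c5∈{1,4}] across col 5, 4 lands solely at r7c5 ⇒ r7c5=4.
Step 17. [r6c5∈{1,7}] across row 6, 1 lands solely at r6c5. So r6c5=1.
Step 18. [r5c2∈{7}] nothing but 7 survives at r5c2. So r5c2=7.
Step 19. [r7c7∈{6}] r7c7's peers cover all but 6, so r7c7=6.
Step 20. [r3c8∈{3}] only 3 remains possible at r3c8 ⇒ r3c8=3.
Step 21. [r2c6∈{8}] r2c6 is down to just 8, so r2c6=8.
Step 22. [r6c1∈{9}] r6c1 has the single candidate 9. So r6c1=9.
Step 23. [r7c3∈{9}] r7c3's peers cover all but 9 ⇒ r7c3=9.
Step 24. [r4c2∈{6}] nothing but 6 survives at r4c2, so r4c2=6.
Step 25. [r5c1∈{3}] r5c1's peers cover all but 3 ⇒ r5c1=3.
Step 26. [r5c7∈{5}] r5c7 has the single candidate 5, so r5c7=5.
Step 27. [r4c8∈{2}] r4c8 has the single candidate 2, so r4c8=2.
Step 28. [r1c7∈{8}] r1c7's peers cover all but 8 ⇒ r1c7=8.
Step 29. [r9c2∈{5}] r9c2 has the single candidate 5 ⇒ r9c2=5.
Step 30. [r4c7∈{7}] r4c7 has the single candidate 7 ⇒ r4c7=7.
Step 31. [r4c3∈{1}] r4c3 has the single candidate 1. So r4c3=1.
Step 32. [r7c6∈{1}] r7c6 is down to just 1. So r7c6=1.
Step 33. [r8c4∈{6}] r8c4 has the single candidate 6, so r8c4=6.
Step 34. [r3c4∈{9}] r3c4 is down to just 9 ⇒ r3c4=9.
Step 35. [r9c1∈{8}] r9c1's peers cover all but 8 ⇒ r9c1=8.
Step 36. [r3c6∈{4}] r3c6 is down to just 4 ⇒ r3c6=4.
Step 37. [r7c4∈{2}] r7c4 has the single candidate 2 ⇒ r7c4=2.
Step 38. [r8c9∈{3}] nothing but 3 survives at r8c9. So r8c9=3.
Step 39. [r4c6∈{3}] r4c6's peers cover all but 3. So r4c6=3.
Step 40. [r3c7∈{1}] only 1 remains possible at r3c7 ⇒ r3c7=1.
Step 41. [r2c5∈{7}] r2c5's peers cover all but 7 ⇒ r2c5=7.
Step 42. [r1c4∈{5}] r1c4 has the single candidate 5, so r1c4=5.
Step 43. [r3c3∈{2}] nothing but 2 survives at r3c3 ⇒ r3c3=2.
Step 44. [r6c8∈{4}] only 4 remains possible at r6c8 ⇒ r6c8=4.
Step 45. [r6c4∈{7}] only 7 remains possible at r6c4, so r6c4=7.
Step 46. [r8c3∈{4}] r8c3's peers cover all but 4 ⇒ r8c3=4.

Answer: 1 4 7 5 3 2 8 9 6 / 6 9 3 1 7 8 2 5 4 / 5 8 2 9 6 4 1 3 7 / 4 6 1 8 5 3 7 2 9 / 3 7 8 4 2 9 5 6 1 / 9 2 5 7 1 6 3 4 8 / 7 3 9 2 4 1 6 8 5 / 2 1 4 6 8 5 9 7 3 / 8 5 6 3 9 7 4 1 2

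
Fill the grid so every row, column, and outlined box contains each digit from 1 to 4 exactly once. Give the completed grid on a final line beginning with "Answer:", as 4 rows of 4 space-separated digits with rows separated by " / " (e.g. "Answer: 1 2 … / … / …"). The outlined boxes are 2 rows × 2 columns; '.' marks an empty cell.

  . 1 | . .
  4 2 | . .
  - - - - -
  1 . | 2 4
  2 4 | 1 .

Step 1. [r2c3∈{3}] r2c3 has the single candidate 3, so r2c3=3.
Step 2. [r2c4∈{1}] r2c4 is down to just 1 ⇒ r2c4=1.
Step 3. [r1c4∈{2}] nothing but 2 survives at r1c4. So r1c4=2.
Step 4. [r3c2∈{3}] only 3 remains possible at r3c2. So r3c2=3.
Step 5. [r1c3∈{4}] r1c3's peers cover all but 4, so r1c3=4.
Step 6. [r4c4∈{3}] r4c4's peers cover all but 3, so r4c4=3.
Step 7. [r1c1∈{3}] r1c1's peers cover all but 3 ⇒ r1c1=3.

Answer: 3 1 4 2 / 4 2 3 1 / 1 3 2 4 / 2 4 1 3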